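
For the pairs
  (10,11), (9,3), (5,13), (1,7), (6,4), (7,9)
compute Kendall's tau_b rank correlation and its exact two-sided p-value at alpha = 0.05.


Step 1: Enumerate the 15 unordered pairs (i,j) with i<j and classify each by sign(x_j-x_i) * sign(y_j-y_i).
  (1,2):dx=-1,dy=-8->C; (1,3):dx=-5,dy=+2->D; (1,4):dx=-9,dy=-4->C; (1,5):dx=-4,dy=-7->C
  (1,6):dx=-3,dy=-2->C; (2,3):dx=-4,dy=+10->D; (2,4):dx=-8,dy=+4->D; (2,5):dx=-3,dy=+1->D
  (2,6):dx=-2,dy=+6->D; (3,4):dx=-4,dy=-6->C; (3,5):dx=+1,dy=-9->D; (3,6):dx=+2,dy=-4->D
  (4,5):dx=+5,dy=-3->D; (4,6):dx=+6,dy=+2->C; (5,6):dx=+1,dy=+5->C
Step 2: C = 7, D = 8, total pairs = 15.
Step 3: tau = (C - D)/(n(n-1)/2) = (7 - 8)/15 = -0.066667.
Step 4: Exact two-sided p-value (enumerate n! = 720 permutations of y under H0): p = 1.000000.
Step 5: alpha = 0.05. fail to reject H0.

tau_b = -0.0667 (C=7, D=8), p = 1.000000, fail to reject H0.


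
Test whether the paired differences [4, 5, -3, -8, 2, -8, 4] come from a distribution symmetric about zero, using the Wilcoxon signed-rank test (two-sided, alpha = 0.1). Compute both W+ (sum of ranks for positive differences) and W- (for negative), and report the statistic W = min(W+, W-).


Step 1: Drop any zero differences (none here) and take |d_i|.
|d| = [4, 5, 3, 8, 2, 8, 4]
Step 2: Midrank |d_i| (ties get averaged ranks).
ranks: |4|->3.5, |5|->5, |3|->2, |8|->6.5, |2|->1, |8|->6.5, |4|->3.5
Step 3: Attach original signs; sum ranks with positive sign and with negative sign.
W+ = 3.5 + 5 + 1 + 3.5 = 13
W- = 2 + 6.5 + 6.5 = 15
(Check: W+ + W- = 28 should equal n(n+1)/2 = 28.)
Step 4: Test statistic W = min(W+, W-) = 13.
Step 5: Ties in |d|, so use the tie-corrected normal approximation.
        E[W] = n(n+1)/4 = 7*8/4 = 14.
        Tie groups: |d|=4 (t=2), |d|=8 (t=2); sum(t^3 - t) = 12.
        Var[W] = n(n+1)(2n+1)/24 - sum(t^3-t)/48 = 840/24 - 12/48 = 34.75.
        z = (W - E[W]) / sqrt(Var[W]) = (13 - 14) / 5.8949 = -0.1696.
        Two-sided p = 2*Phi(z) = 0.865295.
Step 6: alpha = 0.1. fail to reject H0.

W+ = 13, W- = 15, W = min = 13, p = 0.865295, fail to reject H0.


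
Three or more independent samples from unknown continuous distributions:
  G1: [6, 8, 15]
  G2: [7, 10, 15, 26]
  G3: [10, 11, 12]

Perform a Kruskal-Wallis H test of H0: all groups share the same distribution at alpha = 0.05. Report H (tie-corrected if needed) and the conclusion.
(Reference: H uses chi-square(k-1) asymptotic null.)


Step 1: Combine all N = 10 observations and assign midranks.
sorted (value, group, rank): (6,G1,1), (7,G2,2), (8,G1,3), (10,G2,4.5), (10,G3,4.5), (11,G3,6), (12,G3,7), (15,G1,8.5), (15,G2,8.5), (26,G2,10)
Step 2: Sum ranks within each group.
R_1 = 12.5 (n_1 = 3)
R_2 = 25 (n_2 = 4)
R_3 = 17.5 (n_3 = 3)
Step 3: H = 12/(N(N+1)) * sum(R_i^2/n_i) - 3(N+1)
     = 12/(10*11) * (12.5^2/3 + 25^2/4 + 17.5^2/3) - 3*11
     = 0.109091 * 310.417 - 33
     = 0.863636.
Step 4: Ties present; correction factor C = 1 - 12/(10^3 - 10) = 0.987879. Corrected H = 0.863636 / 0.987879 = 0.874233.
Step 5: Under H0, H ~ chi^2(2); p-value = 0.645896.
Step 6: alpha = 0.05. fail to reject H0.

H = 0.8742, df = 2, p = 0.645896, fail to reject H0.


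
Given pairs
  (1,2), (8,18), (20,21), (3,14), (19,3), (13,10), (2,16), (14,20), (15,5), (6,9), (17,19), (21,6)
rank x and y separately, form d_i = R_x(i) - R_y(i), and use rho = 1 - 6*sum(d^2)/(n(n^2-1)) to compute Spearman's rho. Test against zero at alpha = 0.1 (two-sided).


Step 1: Rank x and y separately (midranks; no ties here).
rank(x): 1->1, 8->5, 20->11, 3->3, 19->10, 13->6, 2->2, 14->7, 15->8, 6->4, 17->9, 21->12
rank(y): 2->1, 18->9, 21->12, 14->7, 3->2, 10->6, 16->8, 20->11, 5->3, 9->5, 19->10, 6->4
Step 2: d_i = R_x(i) - R_y(i); compute d_i^2.
  (1-1)^2=0, (5-9)^2=16, (11-12)^2=1, (3-7)^2=16, (10-2)^2=64, (6-6)^2=0, (2-8)^2=36, (7-11)^2=16, (8-3)^2=25, (4-5)^2=1, (9-10)^2=1, (12-4)^2=64
sum(d^2) = 240.
Step 3: rho = 1 - 6*240 / (12*(12^2 - 1)) = 1 - 1440/1716 = 0.160839.
Step 4: Under H0, t = rho * sqrt((n-2)/(1-rho^2)) = 0.5153 ~ t(10).
Step 5: Two-sided p-value from the t-distribution with 10 df = 0.617523.
Step 6: alpha = 0.1. fail to reject H0.

rho = 0.1608, p = 0.617523, fail to reject H0 at alpha = 0.1.


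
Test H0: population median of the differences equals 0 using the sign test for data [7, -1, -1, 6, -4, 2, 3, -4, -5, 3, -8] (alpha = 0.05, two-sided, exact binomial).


Step 1: Discard zero differences. Original n = 11; n_eff = number of nonzero differences = 11.
Nonzero differences (with sign): +7, -1, -1, +6, -4, +2, +3, -4, -5, +3, -8
Step 2: Count signs: positive = 5, negative = 6.
Step 3: Under H0: P(positive) = 0.5, so the number of positives S ~ Bin(11, 0.5).
Step 4: Two-sided exact p-value = sum of Bin(11,0.5) probabilities at or below the observed probability = 1.000000.
Step 5: alpha = 0.05. fail to reject H0.

n_eff = 11, pos = 5, neg = 6, p = 1.000000, fail to reject H0.


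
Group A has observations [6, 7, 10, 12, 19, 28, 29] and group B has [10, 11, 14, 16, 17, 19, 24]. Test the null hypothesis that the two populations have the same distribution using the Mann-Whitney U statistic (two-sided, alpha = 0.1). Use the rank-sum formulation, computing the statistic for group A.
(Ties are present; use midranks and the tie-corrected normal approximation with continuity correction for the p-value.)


Step 1: Combine and sort all 14 observations; assign midranks.
sorted (value, group): (6,X), (7,X), (10,X), (10,Y), (11,Y), (12,X), (14,Y), (16,Y), (17,Y), (19,X), (19,Y), (24,Y), (28,X), (29,X)
ranks: 6->1, 7->2, 10->3.5, 10->3.5, 11->5, 12->6, 14->7, 16->8, 17->9, 19->10.5, 19->10.5, 24->12, 28->13, 29->14
Step 2: Rank sum for X: R1 = 1 + 2 + 3.5 + 6 + 10.5 + 13 + 14 = 50.
Step 3: U_X = R1 - n1(n1+1)/2 = 50 - 7*8/2 = 50 - 28 = 22.
       U_Y = n1*n2 - U_X = 49 - 22 = 27.
Step 4: Ties are present, so use the tie-corrected normal approximation (with continuity correction) for the p-value.
Step 5: p-value = 0.797863; compare to alpha = 0.1. fail to reject H0.

U_X = 22, p = 0.797863, fail to reject H0 at alpha = 0.1.


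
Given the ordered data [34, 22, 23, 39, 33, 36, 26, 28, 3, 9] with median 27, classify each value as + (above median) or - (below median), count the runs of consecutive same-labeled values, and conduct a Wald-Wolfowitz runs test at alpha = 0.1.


Step 1: Compute median = 27; label A = above, B = below.
Labels in order: ABBAAABABB  (n_A = 5, n_B = 5)
Step 2: Count runs R = 6.
Step 3: Under H0 (random ordering), E[R] = 2*n_A*n_B/(n_A+n_B) + 1 = 2*5*5/10 + 1 = 6.0000.
        Var[R] = 2*n_A*n_B*(2*n_A*n_B - n_A - n_B) / ((n_A+n_B)^2 * (n_A+n_B-1)) = 2000/900 = 2.2222.
        SD[R] = 1.4907.
Step 4: R = E[R], so z = 0 with no continuity correction.
Step 5: Two-sided p-value via normal approximation = 2*(1 - Phi(|z|)) = 1.000000.
Step 6: alpha = 0.1. fail to reject H0.

R = 6, z = 0.0000, p = 1.000000, fail to reject H0.


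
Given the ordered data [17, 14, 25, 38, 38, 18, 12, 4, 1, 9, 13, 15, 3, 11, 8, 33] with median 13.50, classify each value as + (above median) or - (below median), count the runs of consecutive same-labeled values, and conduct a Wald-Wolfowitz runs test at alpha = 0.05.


Step 1: Compute median = 13.50; label A = above, B = below.
Labels in order: AAAAAABBBBBABBBA  (n_A = 8, n_B = 8)
Step 2: Count runs R = 5.
Step 3: Under H0 (random ordering), E[R] = 2*n_A*n_B/(n_A+n_B) + 1 = 2*8*8/16 + 1 = 9.0000.
        Var[R] = 2*n_A*n_B*(2*n_A*n_B - n_A - n_B) / ((n_A+n_B)^2 * (n_A+n_B-1)) = 14336/3840 = 3.7333.
        SD[R] = 1.9322.
Step 4: Continuity-corrected z = (R + 0.5 - E[R]) / SD[R] = (5 + 0.5 - 9.0000) / 1.9322 = -1.8114.
Step 5: Two-sided p-value via normal approximation = 2*(1 - Phi(|z|)) = 0.070076.
Step 6: alpha = 0.05. fail to reject H0.

R = 5, z = -1.8114, p = 0.070076, fail to reject H0.


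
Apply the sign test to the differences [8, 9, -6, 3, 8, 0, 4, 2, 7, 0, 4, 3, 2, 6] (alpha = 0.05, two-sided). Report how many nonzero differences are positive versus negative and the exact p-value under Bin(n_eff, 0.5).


Step 1: Discard zero differences. Original n = 14; n_eff = number of nonzero differences = 12.
Nonzero differences (with sign): +8, +9, -6, +3, +8, +4, +2, +7, +4, +3, +2, +6
Step 2: Count signs: positive = 11, negative = 1.
Step 3: Under H0: P(positive) = 0.5, so the number of positives S ~ Bin(12, 0.5).
Step 4: Two-sided exact p-value = sum of Bin(12,0.5) probabilities at or below the observed probability = 0.006348.
Step 5: alpha = 0.05. reject H0.

n_eff = 12, pos = 11, neg = 1, p = 0.006348, reject H0.


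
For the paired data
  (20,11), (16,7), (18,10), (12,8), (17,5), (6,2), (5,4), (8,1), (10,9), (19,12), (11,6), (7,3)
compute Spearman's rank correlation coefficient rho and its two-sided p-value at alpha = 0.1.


Step 1: Rank x and y separately (midranks; no ties here).
rank(x): 20->12, 16->8, 18->10, 12->7, 17->9, 6->2, 5->1, 8->4, 10->5, 19->11, 11->6, 7->3
rank(y): 11->11, 7->7, 10->10, 8->8, 5->5, 2->2, 4->4, 1->1, 9->9, 12->12, 6->6, 3->3
Step 2: d_i = R_x(i) - R_y(i); compute d_i^2.
  (12-11)^2=1, (8-7)^2=1, (10-10)^2=0, (7-8)^2=1, (9-5)^2=16, (2-2)^2=0, (1-4)^2=9, (4-1)^2=9, (5-9)^2=16, (11-12)^2=1, (6-6)^2=0, (3-3)^2=0
sum(d^2) = 54.
Step 3: rho = 1 - 6*54 / (12*(12^2 - 1)) = 1 - 324/1716 = 0.811189.
Step 4: Under H0, t = rho * sqrt((n-2)/(1-rho^2)) = 4.3866 ~ t(10).
Step 5: Two-sided p-value from the t-distribution with 10 df = 0.001363.
Step 6: alpha = 0.1. reject H0.

rho = 0.8112, p = 0.001363, reject H0 at alpha = 0.1.


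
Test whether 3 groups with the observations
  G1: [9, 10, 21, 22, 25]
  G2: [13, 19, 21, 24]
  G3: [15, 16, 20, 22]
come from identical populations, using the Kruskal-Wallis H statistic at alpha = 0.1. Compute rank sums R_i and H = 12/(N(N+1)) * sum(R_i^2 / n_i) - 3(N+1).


Step 1: Combine all N = 13 observations and assign midranks.
sorted (value, group, rank): (9,G1,1), (10,G1,2), (13,G2,3), (15,G3,4), (16,G3,5), (19,G2,6), (20,G3,7), (21,G1,8.5), (21,G2,8.5), (22,G1,10.5), (22,G3,10.5), (24,G2,12), (25,G1,13)
Step 2: Sum ranks within each group.
R_1 = 35 (n_1 = 5)
R_2 = 29.5 (n_2 = 4)
R_3 = 26.5 (n_3 = 4)
Step 3: H = 12/(N(N+1)) * sum(R_i^2/n_i) - 3(N+1)
     = 12/(13*14) * (35^2/5 + 29.5^2/4 + 26.5^2/4) - 3*14
     = 0.065934 * 638.125 - 42
     = 0.074176.
Step 4: Ties present; correction factor C = 1 - 12/(13^3 - 13) = 0.994505. Corrected H = 0.074176 / 0.994505 = 0.074586.
Step 5: Under H0, H ~ chi^2(2); p-value = 0.963394.
Step 6: alpha = 0.1. fail to reject H0.

H = 0.0746, df = 2, p = 0.963394, fail to reject H0.


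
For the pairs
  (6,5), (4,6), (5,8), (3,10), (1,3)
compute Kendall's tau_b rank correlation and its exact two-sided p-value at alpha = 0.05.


Step 1: Enumerate the 10 unordered pairs (i,j) with i<j and classify each by sign(x_j-x_i) * sign(y_j-y_i).
  (1,2):dx=-2,dy=+1->D; (1,3):dx=-1,dy=+3->D; (1,4):dx=-3,dy=+5->D; (1,5):dx=-5,dy=-2->C
  (2,3):dx=+1,dy=+2->C; (2,4):dx=-1,dy=+4->D; (2,5):dx=-3,dy=-3->C; (3,4):dx=-2,dy=+2->D
  (3,5):dx=-4,dy=-5->C; (4,5):dx=-2,dy=-7->C
Step 2: C = 5, D = 5, total pairs = 10.
Step 3: tau = (C - D)/(n(n-1)/2) = (5 - 5)/10 = 0.000000.
Step 4: Exact two-sided p-value (enumerate n! = 120 permutations of y under H0): p = 1.000000.
Step 5: alpha = 0.05. fail to reject H0.

tau_b = 0.0000 (C=5, D=5), p = 1.000000, fail to reject H0.


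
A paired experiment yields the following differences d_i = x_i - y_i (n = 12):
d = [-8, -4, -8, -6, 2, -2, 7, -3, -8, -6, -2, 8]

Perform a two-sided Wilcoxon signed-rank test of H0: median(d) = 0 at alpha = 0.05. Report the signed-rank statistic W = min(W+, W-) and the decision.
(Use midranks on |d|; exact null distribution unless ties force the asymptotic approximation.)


Step 1: Drop any zero differences (none here) and take |d_i|.
|d| = [8, 4, 8, 6, 2, 2, 7, 3, 8, 6, 2, 8]
Step 2: Midrank |d_i| (ties get averaged ranks).
ranks: |8|->10.5, |4|->5, |8|->10.5, |6|->6.5, |2|->2, |2|->2, |7|->8, |3|->4, |8|->10.5, |6|->6.5, |2|->2, |8|->10.5
Step 3: Attach original signs; sum ranks with positive sign and with negative sign.
W+ = 2 + 8 + 10.5 = 20.5
W- = 10.5 + 5 + 10.5 + 6.5 + 2 + 4 + 10.5 + 6.5 + 2 = 57.5
(Check: W+ + W- = 78 should equal n(n+1)/2 = 78.)
Step 4: Test statistic W = min(W+, W-) = 20.5.
Step 5: Ties in |d|, so use the tie-corrected normal approximation.
        E[W] = n(n+1)/4 = 12*13/4 = 39.
        Tie groups: |d|=2 (t=3), |d|=6 (t=2), |d|=8 (t=4); sum(t^3 - t) = 90.
        Var[W] = n(n+1)(2n+1)/24 - sum(t^3-t)/48 = 3900/24 - 90/48 = 160.625.
        z = (W - E[W]) / sqrt(Var[W]) = (20.5 - 39) / 12.6738 = -1.4597.
        Two-sided p = 2*Phi(z) = 0.144371.
Step 6: alpha = 0.05. fail to reject H0.

W+ = 20.5, W- = 57.5, W = min = 20.5, p = 0.144371, fail to reject H0.


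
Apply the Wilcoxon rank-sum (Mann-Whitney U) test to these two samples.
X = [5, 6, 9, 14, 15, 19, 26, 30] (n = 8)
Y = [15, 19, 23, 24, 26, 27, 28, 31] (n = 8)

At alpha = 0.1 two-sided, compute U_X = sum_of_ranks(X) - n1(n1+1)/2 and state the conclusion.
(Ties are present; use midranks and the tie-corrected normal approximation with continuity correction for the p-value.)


Step 1: Combine and sort all 16 observations; assign midranks.
sorted (value, group): (5,X), (6,X), (9,X), (14,X), (15,X), (15,Y), (19,X), (19,Y), (23,Y), (24,Y), (26,X), (26,Y), (27,Y), (28,Y), (30,X), (31,Y)
ranks: 5->1, 6->2, 9->3, 14->4, 15->5.5, 15->5.5, 19->7.5, 19->7.5, 23->9, 24->10, 26->11.5, 26->11.5, 27->13, 28->14, 30->15, 31->16
Step 2: Rank sum for X: R1 = 1 + 2 + 3 + 4 + 5.5 + 7.5 + 11.5 + 15 = 49.5.
Step 3: U_X = R1 - n1(n1+1)/2 = 49.5 - 8*9/2 = 49.5 - 36 = 13.5.
       U_Y = n1*n2 - U_X = 64 - 13.5 = 50.5.
Step 4: Ties are present, so use the tie-corrected normal approximation (with continuity correction) for the p-value.
Step 5: p-value = 0.058150; compare to alpha = 0.1. reject H0.

U_X = 13.5, p = 0.058150, reject H0 at alpha = 0.1.


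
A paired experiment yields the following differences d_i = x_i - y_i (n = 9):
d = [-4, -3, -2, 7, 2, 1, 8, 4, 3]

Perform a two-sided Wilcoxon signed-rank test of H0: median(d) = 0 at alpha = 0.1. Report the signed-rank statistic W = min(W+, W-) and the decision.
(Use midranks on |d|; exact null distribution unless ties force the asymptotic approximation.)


Step 1: Drop any zero differences (none here) and take |d_i|.
|d| = [4, 3, 2, 7, 2, 1, 8, 4, 3]
Step 2: Midrank |d_i| (ties get averaged ranks).
ranks: |4|->6.5, |3|->4.5, |2|->2.5, |7|->8, |2|->2.5, |1|->1, |8|->9, |4|->6.5, |3|->4.5
Step 3: Attach original signs; sum ranks with positive sign and with negative sign.
W+ = 8 + 2.5 + 1 + 9 + 6.5 + 4.5 = 31.5
W- = 6.5 + 4.5 + 2.5 = 13.5
(Check: W+ + W- = 45 should equal n(n+1)/2 = 45.)
Step 4: Test statistic W = min(W+, W-) = 13.5.
Step 5: Ties in |d|, so use the tie-corrected normal approximation.
        E[W] = n(n+1)/4 = 9*10/4 = 22.5.
        Tie groups: |d|=2 (t=2), |d|=3 (t=2), |d|=4 (t=2); sum(t^3 - t) = 18.
        Var[W] = n(n+1)(2n+1)/24 - sum(t^3-t)/48 = 1710/24 - 18/48 = 70.875.
        z = (W - E[W]) / sqrt(Var[W]) = (13.5 - 22.5) / 8.4187 = -1.0690.
        Two-sided p = 2*Phi(z) = 0.285049.
Step 6: alpha = 0.1. fail to reject H0.

W+ = 31.5, W- = 13.5, W = min = 13.5, p = 0.285049, fail to reject H0.


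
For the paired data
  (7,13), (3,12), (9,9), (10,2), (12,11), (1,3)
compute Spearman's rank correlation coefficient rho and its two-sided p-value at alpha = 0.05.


Step 1: Rank x and y separately (midranks; no ties here).
rank(x): 7->3, 3->2, 9->4, 10->5, 12->6, 1->1
rank(y): 13->6, 12->5, 9->3, 2->1, 11->4, 3->2
Step 2: d_i = R_x(i) - R_y(i); compute d_i^2.
  (3-6)^2=9, (2-5)^2=9, (4-3)^2=1, (5-1)^2=16, (6-4)^2=4, (1-2)^2=1
sum(d^2) = 40.
Step 3: rho = 1 - 6*40 / (6*(6^2 - 1)) = 1 - 240/210 = -0.142857.
Step 4: Under H0, t = rho * sqrt((n-2)/(1-rho^2)) = -0.2887 ~ t(4).
Step 5: Two-sided p-value from the t-distribution with 4 df = 0.787172.
Step 6: alpha = 0.05. fail to reject H0.

rho = -0.1429, p = 0.787172, fail to reject H0 at alpha = 0.05.


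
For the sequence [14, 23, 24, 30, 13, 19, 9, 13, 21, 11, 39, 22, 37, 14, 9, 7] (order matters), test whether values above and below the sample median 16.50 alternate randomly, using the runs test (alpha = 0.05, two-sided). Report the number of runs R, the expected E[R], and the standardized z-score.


Step 1: Compute median = 16.50; label A = above, B = below.
Labels in order: BAAABABBABAAABBB  (n_A = 8, n_B = 8)
Step 2: Count runs R = 9.
Step 3: Under H0 (random ordering), E[R] = 2*n_A*n_B/(n_A+n_B) + 1 = 2*8*8/16 + 1 = 9.0000.
        Var[R] = 2*n_A*n_B*(2*n_A*n_B - n_A - n_B) / ((n_A+n_B)^2 * (n_A+n_B-1)) = 14336/3840 = 3.7333.
        SD[R] = 1.9322.
Step 4: R = E[R], so z = 0 with no continuity correction.
Step 5: Two-sided p-value via normal approximation = 2*(1 - Phi(|z|)) = 1.000000.
Step 6: alpha = 0.05. fail to reject H0.

R = 9, z = 0.0000, p = 1.000000, fail to reject H0.


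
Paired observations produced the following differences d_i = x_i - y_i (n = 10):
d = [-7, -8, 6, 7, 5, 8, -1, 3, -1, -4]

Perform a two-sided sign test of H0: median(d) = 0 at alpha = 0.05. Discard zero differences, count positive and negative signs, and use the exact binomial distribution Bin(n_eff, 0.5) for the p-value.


Step 1: Discard zero differences. Original n = 10; n_eff = number of nonzero differences = 10.
Nonzero differences (with sign): -7, -8, +6, +7, +5, +8, -1, +3, -1, -4
Step 2: Count signs: positive = 5, negative = 5.
Step 3: Under H0: P(positive) = 0.5, so the number of positives S ~ Bin(10, 0.5).
Step 4: Two-sided exact p-value = sum of Bin(10,0.5) probabilities at or below the observed probability = 1.000000.
Step 5: alpha = 0.05. fail to reject H0.

n_eff = 10, pos = 5, neg = 5, p = 1.000000, fail to reject H0.


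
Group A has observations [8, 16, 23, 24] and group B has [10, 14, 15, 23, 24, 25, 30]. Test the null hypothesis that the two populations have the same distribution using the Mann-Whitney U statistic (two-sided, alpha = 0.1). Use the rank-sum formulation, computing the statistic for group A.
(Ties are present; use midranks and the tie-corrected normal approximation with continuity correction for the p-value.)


Step 1: Combine and sort all 11 observations; assign midranks.
sorted (value, group): (8,X), (10,Y), (14,Y), (15,Y), (16,X), (23,X), (23,Y), (24,X), (24,Y), (25,Y), (30,Y)
ranks: 8->1, 10->2, 14->3, 15->4, 16->5, 23->6.5, 23->6.5, 24->8.5, 24->8.5, 25->10, 30->11
Step 2: Rank sum for X: R1 = 1 + 5 + 6.5 + 8.5 = 21.
Step 3: U_X = R1 - n1(n1+1)/2 = 21 - 4*5/2 = 21 - 10 = 11.
       U_Y = n1*n2 - U_X = 28 - 11 = 17.
Step 4: Ties are present, so use the tie-corrected normal approximation (with continuity correction) for the p-value.
Step 5: p-value = 0.635059; compare to alpha = 0.1. fail to reject H0.

U_X = 11, p = 0.635059, fail to reject H0 at alpha = 0.1.


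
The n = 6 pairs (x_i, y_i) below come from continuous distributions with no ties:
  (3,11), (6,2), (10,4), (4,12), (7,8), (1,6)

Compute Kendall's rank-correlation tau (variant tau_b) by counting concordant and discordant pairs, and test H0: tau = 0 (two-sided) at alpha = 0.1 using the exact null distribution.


Step 1: Enumerate the 15 unordered pairs (i,j) with i<j and classify each by sign(x_j-x_i) * sign(y_j-y_i).
  (1,2):dx=+3,dy=-9->D; (1,3):dx=+7,dy=-7->D; (1,4):dx=+1,dy=+1->C; (1,5):dx=+4,dy=-3->D
  (1,6):dx=-2,dy=-5->C; (2,3):dx=+4,dy=+2->C; (2,4):dx=-2,dy=+10->D; (2,5):dx=+1,dy=+6->C
  (2,6):dx=-5,dy=+4->D; (3,4):dx=-6,dy=+8->D; (3,5):dx=-3,dy=+4->D; (3,6):dx=-9,dy=+2->D
  (4,5):dx=+3,dy=-4->D; (4,6):dx=-3,dy=-6->C; (5,6):dx=-6,dy=-2->C
Step 2: C = 6, D = 9, total pairs = 15.
Step 3: tau = (C - D)/(n(n-1)/2) = (6 - 9)/15 = -0.200000.
Step 4: Exact two-sided p-value (enumerate n! = 720 permutations of y under H0): p = 0.719444.
Step 5: alpha = 0.1. fail to reject H0.

tau_b = -0.2000 (C=6, D=9), p = 0.719444, fail to reject H0.


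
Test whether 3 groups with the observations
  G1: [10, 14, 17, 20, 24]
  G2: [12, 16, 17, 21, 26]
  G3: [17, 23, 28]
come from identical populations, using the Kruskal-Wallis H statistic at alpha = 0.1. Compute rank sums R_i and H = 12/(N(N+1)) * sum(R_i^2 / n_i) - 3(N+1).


Step 1: Combine all N = 13 observations and assign midranks.
sorted (value, group, rank): (10,G1,1), (12,G2,2), (14,G1,3), (16,G2,4), (17,G1,6), (17,G2,6), (17,G3,6), (20,G1,8), (21,G2,9), (23,G3,10), (24,G1,11), (26,G2,12), (28,G3,13)
Step 2: Sum ranks within each group.
R_1 = 29 (n_1 = 5)
R_2 = 33 (n_2 = 5)
R_3 = 29 (n_3 = 3)
Step 3: H = 12/(N(N+1)) * sum(R_i^2/n_i) - 3(N+1)
     = 12/(13*14) * (29^2/5 + 33^2/5 + 29^2/3) - 3*14
     = 0.065934 * 666.333 - 42
     = 1.934066.
Step 4: Ties present; correction factor C = 1 - 24/(13^3 - 13) = 0.989011. Corrected H = 1.934066 / 0.989011 = 1.955556.
Step 5: Under H0, H ~ chi^2(2); p-value = 0.376146.
Step 6: alpha = 0.1. fail to reject H0.

H = 1.9556, df = 2, p = 0.376146, fail to reject H0.


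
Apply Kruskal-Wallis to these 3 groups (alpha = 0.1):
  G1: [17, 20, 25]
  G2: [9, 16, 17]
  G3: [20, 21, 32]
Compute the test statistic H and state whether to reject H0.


Step 1: Combine all N = 9 observations and assign midranks.
sorted (value, group, rank): (9,G2,1), (16,G2,2), (17,G1,3.5), (17,G2,3.5), (20,G1,5.5), (20,G3,5.5), (21,G3,7), (25,G1,8), (32,G3,9)
Step 2: Sum ranks within each group.
R_1 = 17 (n_1 = 3)
R_2 = 6.5 (n_2 = 3)
R_3 = 21.5 (n_3 = 3)
Step 3: H = 12/(N(N+1)) * sum(R_i^2/n_i) - 3(N+1)
     = 12/(9*10) * (17^2/3 + 6.5^2/3 + 21.5^2/3) - 3*10
     = 0.133333 * 264.5 - 30
     = 5.266667.
Step 4: Ties present; correction factor C = 1 - 12/(9^3 - 9) = 0.983333. Corrected H = 5.266667 / 0.983333 = 5.355932.
Step 5: Under H0, H ~ chi^2(2); p-value = 0.068703.
Step 6: alpha = 0.1. reject H0.

H = 5.3559, df = 2, p = 0.068703, reject H0.


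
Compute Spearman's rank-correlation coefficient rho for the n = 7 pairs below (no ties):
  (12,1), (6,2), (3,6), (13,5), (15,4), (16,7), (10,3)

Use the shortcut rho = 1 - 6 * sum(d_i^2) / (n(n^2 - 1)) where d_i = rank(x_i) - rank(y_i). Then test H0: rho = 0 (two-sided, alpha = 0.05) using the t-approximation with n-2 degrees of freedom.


Step 1: Rank x and y separately (midranks; no ties here).
rank(x): 12->4, 6->2, 3->1, 13->5, 15->6, 16->7, 10->3
rank(y): 1->1, 2->2, 6->6, 5->5, 4->4, 7->7, 3->3
Step 2: d_i = R_x(i) - R_y(i); compute d_i^2.
  (4-1)^2=9, (2-2)^2=0, (1-6)^2=25, (5-5)^2=0, (6-4)^2=4, (7-7)^2=0, (3-3)^2=0
sum(d^2) = 38.
Step 3: rho = 1 - 6*38 / (7*(7^2 - 1)) = 1 - 228/336 = 0.321429.
Step 4: Under H0, t = rho * sqrt((n-2)/(1-rho^2)) = 0.7590 ~ t(5).
Step 5: Two-sided p-value from the t-distribution with 5 df = 0.482072.
Step 6: alpha = 0.05. fail to reject H0.

rho = 0.3214, p = 0.482072, fail to reject H0 at alpha = 0.05.


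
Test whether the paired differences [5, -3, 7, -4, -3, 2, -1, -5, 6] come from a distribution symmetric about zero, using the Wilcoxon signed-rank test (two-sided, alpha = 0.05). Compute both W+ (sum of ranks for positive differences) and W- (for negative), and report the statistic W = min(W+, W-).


Step 1: Drop any zero differences (none here) and take |d_i|.
|d| = [5, 3, 7, 4, 3, 2, 1, 5, 6]
Step 2: Midrank |d_i| (ties get averaged ranks).
ranks: |5|->6.5, |3|->3.5, |7|->9, |4|->5, |3|->3.5, |2|->2, |1|->1, |5|->6.5, |6|->8
Step 3: Attach original signs; sum ranks with positive sign and with negative sign.
W+ = 6.5 + 9 + 2 + 8 = 25.5
W- = 3.5 + 5 + 3.5 + 1 + 6.5 = 19.5
(Check: W+ + W- = 45 should equal n(n+1)/2 = 45.)
Step 4: Test statistic W = min(W+, W-) = 19.5.
Step 5: Ties in |d|, so use the tie-corrected normal approximation.
        E[W] = n(n+1)/4 = 9*10/4 = 22.5.
        Tie groups: |d|=3 (t=2), |d|=5 (t=2); sum(t^3 - t) = 12.
        Var[W] = n(n+1)(2n+1)/24 - sum(t^3-t)/48 = 1710/24 - 12/48 = 71.
        z = (W - E[W]) / sqrt(Var[W]) = (19.5 - 22.5) / 8.4261 = -0.3560.
        Two-sided p = 2*Phi(z) = 0.721815.
Step 6: alpha = 0.05. fail to reject H0.

W+ = 25.5, W- = 19.5, W = min = 19.5, p = 0.721815, fail to reject H0.


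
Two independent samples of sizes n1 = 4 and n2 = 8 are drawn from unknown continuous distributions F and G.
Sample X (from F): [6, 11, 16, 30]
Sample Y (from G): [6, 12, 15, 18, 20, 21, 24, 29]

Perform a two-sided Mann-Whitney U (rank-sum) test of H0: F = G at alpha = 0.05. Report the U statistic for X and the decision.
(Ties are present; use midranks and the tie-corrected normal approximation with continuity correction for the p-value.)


Step 1: Combine and sort all 12 observations; assign midranks.
sorted (value, group): (6,X), (6,Y), (11,X), (12,Y), (15,Y), (16,X), (18,Y), (20,Y), (21,Y), (24,Y), (29,Y), (30,X)
ranks: 6->1.5, 6->1.5, 11->3, 12->4, 15->5, 16->6, 18->7, 20->8, 21->9, 24->10, 29->11, 30->12
Step 2: Rank sum for X: R1 = 1.5 + 3 + 6 + 12 = 22.5.
Step 3: U_X = R1 - n1(n1+1)/2 = 22.5 - 4*5/2 = 22.5 - 10 = 12.5.
       U_Y = n1*n2 - U_X = 32 - 12.5 = 19.5.
Step 4: Ties are present, so use the tie-corrected normal approximation (with continuity correction) for the p-value.
Step 5: p-value = 0.609759; compare to alpha = 0.05. fail to reject H0.

U_X = 12.5, p = 0.609759, fail to reject H0 at alpha = 0.05.


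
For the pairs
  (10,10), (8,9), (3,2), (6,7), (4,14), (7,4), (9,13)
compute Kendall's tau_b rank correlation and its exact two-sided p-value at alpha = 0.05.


Step 1: Enumerate the 21 unordered pairs (i,j) with i<j and classify each by sign(x_j-x_i) * sign(y_j-y_i).
  (1,2):dx=-2,dy=-1->C; (1,3):dx=-7,dy=-8->C; (1,4):dx=-4,dy=-3->C; (1,5):dx=-6,dy=+4->D
  (1,6):dx=-3,dy=-6->C; (1,7):dx=-1,dy=+3->D; (2,3):dx=-5,dy=-7->C; (2,4):dx=-2,dy=-2->C
  (2,5):dx=-4,dy=+5->D; (2,6):dx=-1,dy=-5->C; (2,7):dx=+1,dy=+4->C; (3,4):dx=+3,dy=+5->C
  (3,5):dx=+1,dy=+12->C; (3,6):dx=+4,dy=+2->C; (3,7):dx=+6,dy=+11->C; (4,5):dx=-2,dy=+7->D
  (4,6):dx=+1,dy=-3->D; (4,7):dx=+3,dy=+6->C; (5,6):dx=+3,dy=-10->D; (5,7):dx=+5,dy=-1->D
  (6,7):dx=+2,dy=+9->C
Step 2: C = 14, D = 7, total pairs = 21.
Step 3: tau = (C - D)/(n(n-1)/2) = (14 - 7)/21 = 0.333333.
Step 4: Exact two-sided p-value (enumerate n! = 5040 permutations of y under H0): p = 0.381349.
Step 5: alpha = 0.05. fail to reject H0.

tau_b = 0.3333 (C=14, D=7), p = 0.381349, fail to reject H0.


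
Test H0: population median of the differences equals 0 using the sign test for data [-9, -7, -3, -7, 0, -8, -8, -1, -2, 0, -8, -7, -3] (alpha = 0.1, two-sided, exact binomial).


Step 1: Discard zero differences. Original n = 13; n_eff = number of nonzero differences = 11.
Nonzero differences (with sign): -9, -7, -3, -7, -8, -8, -1, -2, -8, -7, -3
Step 2: Count signs: positive = 0, negative = 11.
Step 3: Under H0: P(positive) = 0.5, so the number of positives S ~ Bin(11, 0.5).
Step 4: Two-sided exact p-value = sum of Bin(11,0.5) probabilities at or below the observed probability = 0.000977.
Step 5: alpha = 0.1. reject H0.

n_eff = 11, pos = 0, neg = 11, p = 0.000977, reject H0.


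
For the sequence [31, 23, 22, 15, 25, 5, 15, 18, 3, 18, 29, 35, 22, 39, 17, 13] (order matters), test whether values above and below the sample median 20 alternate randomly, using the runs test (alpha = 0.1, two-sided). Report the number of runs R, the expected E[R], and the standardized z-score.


Step 1: Compute median = 20; label A = above, B = below.
Labels in order: AAABABBBBBAAAABB  (n_A = 8, n_B = 8)
Step 2: Count runs R = 6.
Step 3: Under H0 (random ordering), E[R] = 2*n_A*n_B/(n_A+n_B) + 1 = 2*8*8/16 + 1 = 9.0000.
        Var[R] = 2*n_A*n_B*(2*n_A*n_B - n_A - n_B) / ((n_A+n_B)^2 * (n_A+n_B-1)) = 14336/3840 = 3.7333.
        SD[R] = 1.9322.
Step 4: Continuity-corrected z = (R + 0.5 - E[R]) / SD[R] = (6 + 0.5 - 9.0000) / 1.9322 = -1.2939.
Step 5: Two-sided p-value via normal approximation = 2*(1 - Phi(|z|)) = 0.195709.
Step 6: alpha = 0.1. fail to reject H0.

R = 6, z = -1.2939, p = 0.195709, fail to reject H0.


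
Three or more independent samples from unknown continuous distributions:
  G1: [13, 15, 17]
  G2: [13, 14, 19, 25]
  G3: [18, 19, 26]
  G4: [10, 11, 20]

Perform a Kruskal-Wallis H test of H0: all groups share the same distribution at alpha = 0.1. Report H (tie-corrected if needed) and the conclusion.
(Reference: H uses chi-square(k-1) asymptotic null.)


Step 1: Combine all N = 13 observations and assign midranks.
sorted (value, group, rank): (10,G4,1), (11,G4,2), (13,G1,3.5), (13,G2,3.5), (14,G2,5), (15,G1,6), (17,G1,7), (18,G3,8), (19,G2,9.5), (19,G3,9.5), (20,G4,11), (25,G2,12), (26,G3,13)
Step 2: Sum ranks within each group.
R_1 = 16.5 (n_1 = 3)
R_2 = 30 (n_2 = 4)
R_3 = 30.5 (n_3 = 3)
R_4 = 14 (n_4 = 3)
Step 3: H = 12/(N(N+1)) * sum(R_i^2/n_i) - 3(N+1)
     = 12/(13*14) * (16.5^2/3 + 30^2/4 + 30.5^2/3 + 14^2/3) - 3*14
     = 0.065934 * 691.167 - 42
     = 3.571429.
Step 4: Ties present; correction factor C = 1 - 12/(13^3 - 13) = 0.994505. Corrected H = 3.571429 / 0.994505 = 3.591160.
Step 5: Under H0, H ~ chi^2(3); p-value = 0.309130.
Step 6: alpha = 0.1. fail to reject H0.

H = 3.5912, df = 3, p = 0.309130, fail to reject H0.


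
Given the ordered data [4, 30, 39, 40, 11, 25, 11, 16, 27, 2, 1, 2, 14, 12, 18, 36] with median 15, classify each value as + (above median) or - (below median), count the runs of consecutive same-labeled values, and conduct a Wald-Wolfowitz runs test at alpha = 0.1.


Step 1: Compute median = 15; label A = above, B = below.
Labels in order: BAAABABAABBBBBAA  (n_A = 8, n_B = 8)
Step 2: Count runs R = 8.
Step 3: Under H0 (random ordering), E[R] = 2*n_A*n_B/(n_A+n_B) + 1 = 2*8*8/16 + 1 = 9.0000.
        Var[R] = 2*n_A*n_B*(2*n_A*n_B - n_A - n_B) / ((n_A+n_B)^2 * (n_A+n_B-1)) = 14336/3840 = 3.7333.
        SD[R] = 1.9322.
Step 4: Continuity-corrected z = (R + 0.5 - E[R]) / SD[R] = (8 + 0.5 - 9.0000) / 1.9322 = -0.2588.
Step 5: Two-sided p-value via normal approximation = 2*(1 - Phi(|z|)) = 0.795809.
Step 6: alpha = 0.1. fail to reject H0.

R = 8, z = -0.2588, p = 0.795809, fail to reject H0.


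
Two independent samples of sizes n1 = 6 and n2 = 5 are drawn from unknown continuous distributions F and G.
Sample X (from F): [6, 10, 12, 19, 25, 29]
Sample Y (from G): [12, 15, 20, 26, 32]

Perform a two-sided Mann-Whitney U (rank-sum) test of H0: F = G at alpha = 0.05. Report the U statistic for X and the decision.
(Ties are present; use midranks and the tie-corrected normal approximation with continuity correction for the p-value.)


Step 1: Combine and sort all 11 observations; assign midranks.
sorted (value, group): (6,X), (10,X), (12,X), (12,Y), (15,Y), (19,X), (20,Y), (25,X), (26,Y), (29,X), (32,Y)
ranks: 6->1, 10->2, 12->3.5, 12->3.5, 15->5, 19->6, 20->7, 25->8, 26->9, 29->10, 32->11
Step 2: Rank sum for X: R1 = 1 + 2 + 3.5 + 6 + 8 + 10 = 30.5.
Step 3: U_X = R1 - n1(n1+1)/2 = 30.5 - 6*7/2 = 30.5 - 21 = 9.5.
       U_Y = n1*n2 - U_X = 30 - 9.5 = 20.5.
Step 4: Ties are present, so use the tie-corrected normal approximation (with continuity correction) for the p-value.
Step 5: p-value = 0.360216; compare to alpha = 0.05. fail to reject H0.

U_X = 9.5, p = 0.360216, fail to reject H0 at alpha = 0.05.


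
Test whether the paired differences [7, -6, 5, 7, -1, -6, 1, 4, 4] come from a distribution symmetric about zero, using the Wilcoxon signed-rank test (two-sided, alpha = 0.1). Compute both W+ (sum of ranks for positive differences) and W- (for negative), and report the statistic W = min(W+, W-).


Step 1: Drop any zero differences (none here) and take |d_i|.
|d| = [7, 6, 5, 7, 1, 6, 1, 4, 4]
Step 2: Midrank |d_i| (ties get averaged ranks).
ranks: |7|->8.5, |6|->6.5, |5|->5, |7|->8.5, |1|->1.5, |6|->6.5, |1|->1.5, |4|->3.5, |4|->3.5
Step 3: Attach original signs; sum ranks with positive sign and with negative sign.
W+ = 8.5 + 5 + 8.5 + 1.5 + 3.5 + 3.5 = 30.5
W- = 6.5 + 1.5 + 6.5 = 14.5
(Check: W+ + W- = 45 should equal n(n+1)/2 = 45.)
Step 4: Test statistic W = min(W+, W-) = 14.5.
Step 5: Ties in |d|, so use the tie-corrected normal approximation.
        E[W] = n(n+1)/4 = 9*10/4 = 22.5.
        Tie groups: |d|=1 (t=2), |d|=4 (t=2), |d|=6 (t=2), |d|=7 (t=2); sum(t^3 - t) = 24.
        Var[W] = n(n+1)(2n+1)/24 - sum(t^3-t)/48 = 1710/24 - 24/48 = 70.75.
        z = (W - E[W]) / sqrt(Var[W]) = (14.5 - 22.5) / 8.4113 = -0.9511.
        Two-sided p = 2*Phi(z) = 0.341553.
Step 6: alpha = 0.1. fail to reject H0.

W+ = 30.5, W- = 14.5, W = min = 14.5, p = 0.341553, fail to reject H0.


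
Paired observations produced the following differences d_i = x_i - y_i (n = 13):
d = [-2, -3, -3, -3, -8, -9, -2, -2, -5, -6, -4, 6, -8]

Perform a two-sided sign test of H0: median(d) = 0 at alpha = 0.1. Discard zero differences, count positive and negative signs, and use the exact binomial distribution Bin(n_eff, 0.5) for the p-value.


Step 1: Discard zero differences. Original n = 13; n_eff = number of nonzero differences = 13.
Nonzero differences (with sign): -2, -3, -3, -3, -8, -9, -2, -2, -5, -6, -4, +6, -8
Step 2: Count signs: positive = 1, negative = 12.
Step 3: Under H0: P(positive) = 0.5, so the number of positives S ~ Bin(13, 0.5).
Step 4: Two-sided exact p-value = sum of Bin(13,0.5) probabilities at or below the observed probability = 0.003418.
Step 5: alpha = 0.1. reject H0.

n_eff = 13, pos = 1, neg = 12, p = 0.003418, reject H0.


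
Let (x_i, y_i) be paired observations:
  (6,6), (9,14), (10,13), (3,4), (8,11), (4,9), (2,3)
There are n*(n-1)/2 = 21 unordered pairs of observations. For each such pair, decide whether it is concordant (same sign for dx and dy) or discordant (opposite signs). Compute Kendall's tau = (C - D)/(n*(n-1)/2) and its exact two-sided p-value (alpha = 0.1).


Step 1: Enumerate the 21 unordered pairs (i,j) with i<j and classify each by sign(x_j-x_i) * sign(y_j-y_i).
  (1,2):dx=+3,dy=+8->C; (1,3):dx=+4,dy=+7->C; (1,4):dx=-3,dy=-2->C; (1,5):dx=+2,dy=+5->C
  (1,6):dx=-2,dy=+3->D; (1,7):dx=-4,dy=-3->C; (2,3):dx=+1,dy=-1->D; (2,4):dx=-6,dy=-10->C
  (2,5):dx=-1,dy=-3->C; (2,6):dx=-5,dy=-5->C; (2,7):dx=-7,dy=-11->C; (3,4):dx=-7,dy=-9->C
  (3,5):dx=-2,dy=-2->C; (3,6):dx=-6,dy=-4->C; (3,7):dx=-8,dy=-10->C; (4,5):dx=+5,dy=+7->C
  (4,6):dx=+1,dy=+5->C; (4,7):dx=-1,dy=-1->C; (5,6):dx=-4,dy=-2->C; (5,7):dx=-6,dy=-8->C
  (6,7):dx=-2,dy=-6->C
Step 2: C = 19, D = 2, total pairs = 21.
Step 3: tau = (C - D)/(n(n-1)/2) = (19 - 2)/21 = 0.809524.
Step 4: Exact two-sided p-value (enumerate n! = 5040 permutations of y under H0): p = 0.010714.
Step 5: alpha = 0.1. reject H0.

tau_b = 0.8095 (C=19, D=2), p = 0.010714, reject H0.


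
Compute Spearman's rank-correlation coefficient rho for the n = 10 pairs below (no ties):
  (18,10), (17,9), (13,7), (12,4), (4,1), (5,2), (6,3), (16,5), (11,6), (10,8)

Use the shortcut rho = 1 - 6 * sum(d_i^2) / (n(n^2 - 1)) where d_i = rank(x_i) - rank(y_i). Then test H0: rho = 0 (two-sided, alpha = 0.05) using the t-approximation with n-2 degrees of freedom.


Step 1: Rank x and y separately (midranks; no ties here).
rank(x): 18->10, 17->9, 13->7, 12->6, 4->1, 5->2, 6->3, 16->8, 11->5, 10->4
rank(y): 10->10, 9->9, 7->7, 4->4, 1->1, 2->2, 3->3, 5->5, 6->6, 8->8
Step 2: d_i = R_x(i) - R_y(i); compute d_i^2.
  (10-10)^2=0, (9-9)^2=0, (7-7)^2=0, (6-4)^2=4, (1-1)^2=0, (2-2)^2=0, (3-3)^2=0, (8-5)^2=9, (5-6)^2=1, (4-8)^2=16
sum(d^2) = 30.
Step 3: rho = 1 - 6*30 / (10*(10^2 - 1)) = 1 - 180/990 = 0.818182.
Step 4: Under H0, t = rho * sqrt((n-2)/(1-rho^2)) = 4.0249 ~ t(8).
Step 5: Two-sided p-value from the t-distribution with 8 df = 0.003815.
Step 6: alpha = 0.05. reject H0.

rho = 0.8182, p = 0.003815, reject H0 at alpha = 0.05.


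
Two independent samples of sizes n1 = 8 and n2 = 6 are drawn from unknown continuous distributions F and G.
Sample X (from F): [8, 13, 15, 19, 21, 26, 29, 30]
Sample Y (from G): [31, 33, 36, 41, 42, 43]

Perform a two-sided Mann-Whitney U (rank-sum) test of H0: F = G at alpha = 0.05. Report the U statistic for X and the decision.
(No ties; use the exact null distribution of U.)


Step 1: Combine and sort all 14 observations; assign midranks.
sorted (value, group): (8,X), (13,X), (15,X), (19,X), (21,X), (26,X), (29,X), (30,X), (31,Y), (33,Y), (36,Y), (41,Y), (42,Y), (43,Y)
ranks: 8->1, 13->2, 15->3, 19->4, 21->5, 26->6, 29->7, 30->8, 31->9, 33->10, 36->11, 41->12, 42->13, 43->14
Step 2: Rank sum for X: R1 = 1 + 2 + 3 + 4 + 5 + 6 + 7 + 8 = 36.
Step 3: U_X = R1 - n1(n1+1)/2 = 36 - 8*9/2 = 36 - 36 = 0.
       U_Y = n1*n2 - U_X = 48 - 0 = 48.
Step 4: No ties, so the exact null distribution of U (based on enumerating the C(14,8) = 3003 equally likely rank assignments) gives the two-sided p-value.
Step 5: p-value = 0.000666; compare to alpha = 0.05. reject H0.

U_X = 0, p = 0.000666, reject H0 at alpha = 0.05.


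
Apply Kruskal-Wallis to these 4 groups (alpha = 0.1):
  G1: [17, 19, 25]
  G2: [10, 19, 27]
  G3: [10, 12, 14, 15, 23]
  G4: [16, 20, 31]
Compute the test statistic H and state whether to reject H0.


Step 1: Combine all N = 14 observations and assign midranks.
sorted (value, group, rank): (10,G2,1.5), (10,G3,1.5), (12,G3,3), (14,G3,4), (15,G3,5), (16,G4,6), (17,G1,7), (19,G1,8.5), (19,G2,8.5), (20,G4,10), (23,G3,11), (25,G1,12), (27,G2,13), (31,G4,14)
Step 2: Sum ranks within each group.
R_1 = 27.5 (n_1 = 3)
R_2 = 23 (n_2 = 3)
R_3 = 24.5 (n_3 = 5)
R_4 = 30 (n_4 = 3)
Step 3: H = 12/(N(N+1)) * sum(R_i^2/n_i) - 3(N+1)
     = 12/(14*15) * (27.5^2/3 + 23^2/3 + 24.5^2/5 + 30^2/3) - 3*15
     = 0.057143 * 848.467 - 45
     = 3.483810.
Step 4: Ties present; correction factor C = 1 - 12/(14^3 - 14) = 0.995604. Corrected H = 3.483810 / 0.995604 = 3.499191.
Step 5: Under H0, H ~ chi^2(3); p-value = 0.320867.
Step 6: alpha = 0.1. fail to reject H0.

H = 3.4992, df = 3, p = 0.320867, fail to reject H0.


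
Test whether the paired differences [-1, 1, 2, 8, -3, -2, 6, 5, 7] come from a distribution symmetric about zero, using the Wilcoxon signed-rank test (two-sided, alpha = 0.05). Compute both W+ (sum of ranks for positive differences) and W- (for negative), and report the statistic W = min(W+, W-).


Step 1: Drop any zero differences (none here) and take |d_i|.
|d| = [1, 1, 2, 8, 3, 2, 6, 5, 7]
Step 2: Midrank |d_i| (ties get averaged ranks).
ranks: |1|->1.5, |1|->1.5, |2|->3.5, |8|->9, |3|->5, |2|->3.5, |6|->7, |5|->6, |7|->8
Step 3: Attach original signs; sum ranks with positive sign and with negative sign.
W+ = 1.5 + 3.5 + 9 + 7 + 6 + 8 = 35
W- = 1.5 + 5 + 3.5 = 10
(Check: W+ + W- = 45 should equal n(n+1)/2 = 45.)
Step 4: Test statistic W = min(W+, W-) = 10.
Step 5: Ties in |d|, so use the tie-corrected normal approximation.
        E[W] = n(n+1)/4 = 9*10/4 = 22.5.
        Tie groups: |d|=1 (t=2), |d|=2 (t=2); sum(t^3 - t) = 12.
        Var[W] = n(n+1)(2n+1)/24 - sum(t^3-t)/48 = 1710/24 - 12/48 = 71.
        z = (W - E[W]) / sqrt(Var[W]) = (10 - 22.5) / 8.4261 = -1.4835.
        Two-sided p = 2*Phi(z) = 0.137948.
Step 6: alpha = 0.05. fail to reject H0.

W+ = 35, W- = 10, W = min = 10, p = 0.137948, fail to reject H0.


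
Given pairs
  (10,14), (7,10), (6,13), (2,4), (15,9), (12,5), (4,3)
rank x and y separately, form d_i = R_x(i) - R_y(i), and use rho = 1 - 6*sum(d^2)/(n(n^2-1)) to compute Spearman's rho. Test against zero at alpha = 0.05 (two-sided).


Step 1: Rank x and y separately (midranks; no ties here).
rank(x): 10->5, 7->4, 6->3, 2->1, 15->7, 12->6, 4->2
rank(y): 14->7, 10->5, 13->6, 4->2, 9->4, 5->3, 3->1
Step 2: d_i = R_x(i) - R_y(i); compute d_i^2.
  (5-7)^2=4, (4-5)^2=1, (3-6)^2=9, (1-2)^2=1, (7-4)^2=9, (6-3)^2=9, (2-1)^2=1
sum(d^2) = 34.
Step 3: rho = 1 - 6*34 / (7*(7^2 - 1)) = 1 - 204/336 = 0.392857.
Step 4: Under H0, t = rho * sqrt((n-2)/(1-rho^2)) = 0.9553 ~ t(5).
Step 5: Two-sided p-value from the t-distribution with 5 df = 0.383317.
Step 6: alpha = 0.05. fail to reject H0.

rho = 0.3929, p = 0.383317, fail to reject H0 at alpha = 0.05.


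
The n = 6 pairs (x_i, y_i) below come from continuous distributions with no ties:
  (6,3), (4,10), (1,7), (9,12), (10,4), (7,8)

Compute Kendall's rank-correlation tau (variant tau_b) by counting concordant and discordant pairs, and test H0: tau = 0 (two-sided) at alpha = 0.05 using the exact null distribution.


Step 1: Enumerate the 15 unordered pairs (i,j) with i<j and classify each by sign(x_j-x_i) * sign(y_j-y_i).
  (1,2):dx=-2,dy=+7->D; (1,3):dx=-5,dy=+4->D; (1,4):dx=+3,dy=+9->C; (1,5):dx=+4,dy=+1->C
  (1,6):dx=+1,dy=+5->C; (2,3):dx=-3,dy=-3->C; (2,4):dx=+5,dy=+2->C; (2,5):dx=+6,dy=-6->D
  (2,6):dx=+3,dy=-2->D; (3,4):dx=+8,dy=+5->C; (3,5):dx=+9,dy=-3->D; (3,6):dx=+6,dy=+1->C
  (4,5):dx=+1,dy=-8->D; (4,6):dx=-2,dy=-4->C; (5,6):dx=-3,dy=+4->D
Step 2: C = 8, D = 7, total pairs = 15.
Step 3: tau = (C - D)/(n(n-1)/2) = (8 - 7)/15 = 0.066667.
Step 4: Exact two-sided p-value (enumerate n! = 720 permutations of y under H0): p = 1.000000.
Step 5: alpha = 0.05. fail to reject H0.

tau_b = 0.0667 (C=8, D=7), p = 1.000000, fail to reject H0.
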